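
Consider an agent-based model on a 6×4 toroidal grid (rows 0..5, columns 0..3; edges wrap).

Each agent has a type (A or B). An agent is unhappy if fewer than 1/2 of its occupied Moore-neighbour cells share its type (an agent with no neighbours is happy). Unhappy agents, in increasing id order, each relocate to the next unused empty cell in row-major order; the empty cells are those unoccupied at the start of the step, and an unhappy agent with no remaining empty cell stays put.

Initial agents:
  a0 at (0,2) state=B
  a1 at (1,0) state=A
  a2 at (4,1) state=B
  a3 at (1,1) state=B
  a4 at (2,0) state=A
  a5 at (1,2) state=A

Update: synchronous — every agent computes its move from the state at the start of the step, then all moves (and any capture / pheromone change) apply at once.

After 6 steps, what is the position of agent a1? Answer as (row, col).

(1, 0)

t=1: a0@(0,2):B a1@(1,0):A a2@(4,1):B a3@(0,0):B a4@(2,0):A a5@(0,1):A
t=2: a0@(0,3):B a1@(1,0):A a2@(4,1):B a3@(1,1):B a4@(2,0):A a5@(1,2):A
t=3: a0@(0,0):B a1@(0,1):A a2@(4,1):B a3@(0,2):B a4@(2,0):A a5@(1,3):A
t=4: a0@(0,3):B a1@(1,0):A a2@(4,1):B a3@(1,1):B a4@(2,0):A a5@(1,2):A
t=5: a0@(0,0):B a1@(0,1):A a2@(4,1):B a3@(0,2):B a4@(2,0):A a5@(1,3):A
t=6: a0@(0,3):B a1@(1,0):A a2@(4,1):B a3@(1,1):B a4@(2,0):A a5@(1,2):A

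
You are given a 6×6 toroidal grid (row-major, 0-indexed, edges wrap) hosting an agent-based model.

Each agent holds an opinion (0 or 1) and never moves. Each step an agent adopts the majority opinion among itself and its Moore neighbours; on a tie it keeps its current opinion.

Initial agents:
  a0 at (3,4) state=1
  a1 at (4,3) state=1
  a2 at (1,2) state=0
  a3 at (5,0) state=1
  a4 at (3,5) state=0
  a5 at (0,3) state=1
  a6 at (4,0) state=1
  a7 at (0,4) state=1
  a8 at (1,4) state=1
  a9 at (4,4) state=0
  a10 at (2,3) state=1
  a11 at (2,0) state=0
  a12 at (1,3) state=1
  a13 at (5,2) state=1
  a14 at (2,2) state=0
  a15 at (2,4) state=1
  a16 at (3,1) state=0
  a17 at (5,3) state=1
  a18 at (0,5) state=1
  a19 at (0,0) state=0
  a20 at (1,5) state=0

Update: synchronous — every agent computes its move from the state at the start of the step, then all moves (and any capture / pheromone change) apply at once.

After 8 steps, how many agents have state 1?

19

t=1: a0@(3,4):1 a1@(4,3):1 a2@(1,2):1 a3@(5,0):1 a4@(3,5):0 a5@(0,3):1 a6@(4,0):1 a7@(0,4):1 a8@(1,4):1 a9@(4,4):1 a10@(2,3):1 a11@(2,0):0 a12@(1,3):1 a13@(5,2):1 a14@(2,2):0 a15@(2,4):1 a16@(3,1):0 a17@(5,3):1 a18@(0,5):1 a19@(0,0):0 a20@(1,5):1
t=2: a0@(3,4):1 a1@(4,3):1 a2@(1,2):1 a3@(5,0):1 a4@(3,5):1 a5@(0,3):1 a6@(4,0):1 a7@(0,4):1 a8@(1,4):1 a9@(4,4):1 a10@(2,3):1 a11@(2,0):0 a12@(1,3):1 a13@(5,2):1 a14@(2,2):1 a15@(2,4):1 a16@(3,1):0 a17@(5,3):1 a18@(0,5):1 a19@(0,0):1 a20@(1,5):1
t=3: (unchanged — steady state)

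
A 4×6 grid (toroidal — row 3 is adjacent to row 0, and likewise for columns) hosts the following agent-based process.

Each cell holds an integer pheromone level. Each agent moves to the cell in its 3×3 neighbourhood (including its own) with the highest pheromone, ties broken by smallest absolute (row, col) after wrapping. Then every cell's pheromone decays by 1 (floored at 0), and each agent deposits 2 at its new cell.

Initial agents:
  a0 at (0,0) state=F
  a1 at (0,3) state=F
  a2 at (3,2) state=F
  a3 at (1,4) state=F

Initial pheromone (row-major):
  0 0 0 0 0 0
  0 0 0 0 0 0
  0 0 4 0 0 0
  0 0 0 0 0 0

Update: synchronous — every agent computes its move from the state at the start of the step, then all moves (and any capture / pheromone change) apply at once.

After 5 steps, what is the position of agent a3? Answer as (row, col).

t=1: a0@(0,0) a1@(0,2) a2@(2,2) a3@(0,3) | pheromone: 2 0 2 2 0 0 / 0 0 0 0 0 0 / 0 0 5 0 0 0 / 0 0 0 0 0 0
t=2: a0@(0,0) a1@(0,2) a2@(2,2) a3@(0,2) | pheromone: 3 0 5 1 0 0 / 0 0 0 0 0 0 / 0 0 6 0 0 0 / 0 0 0 0 0 0
t=3: a0@(0,0) a1@(0,2) a2@(2,2) a3@(0,2) | pheromone: 4 0 8 0 0 0 / 0 0 0 0 0 0 / 0 0 7 0 0 0 / 0 0 0 0 0 0
t=4: a0@(0,0) a1@(0,2) a2@(2,2) a3@(0,2) | pheromone: 5 0 11 0 0 0 / 0 0 0 0 0 0 / 0 0 8 0 0 0 / 0 0 0 0 0 0
t=5: a0@(0,0) a1@(0,2) a2@(2,2) a3@(0,2) | pheromone: 6 0 14 0 0 0 / 0 0 0 0 0 0 / 0 0 9 0 0 0 / 0 0 0 0 0 0

(0, 2)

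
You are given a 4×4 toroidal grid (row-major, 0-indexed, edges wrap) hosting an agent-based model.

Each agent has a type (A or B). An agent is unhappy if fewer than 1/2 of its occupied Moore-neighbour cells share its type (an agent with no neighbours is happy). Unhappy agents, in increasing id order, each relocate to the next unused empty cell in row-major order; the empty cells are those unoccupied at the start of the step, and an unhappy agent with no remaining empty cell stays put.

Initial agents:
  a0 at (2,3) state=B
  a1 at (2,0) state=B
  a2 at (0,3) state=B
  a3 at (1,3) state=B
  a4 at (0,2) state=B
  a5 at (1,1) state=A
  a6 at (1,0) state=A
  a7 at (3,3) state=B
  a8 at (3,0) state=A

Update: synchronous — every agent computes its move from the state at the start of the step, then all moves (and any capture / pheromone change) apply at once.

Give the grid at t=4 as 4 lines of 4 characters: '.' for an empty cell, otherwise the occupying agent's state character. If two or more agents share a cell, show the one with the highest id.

t=1: a0@(2,3):B a1@(2,0):B a2@(0,3):B a3@(1,3):B a4@(0,2):B a5@(0,0):A a6@(0,1):A a7@(3,3):B a8@(1,2):A
t=2: a0@(2,3):B a1@(2,0):B a2@(0,3):B a3@(1,3):B a4@(0,2):B a5@(1,0):A a6@(0,1):A a7@(3,3):B a8@(1,1):A
t=3: a0@(2,3):B a1@(2,0):B a2@(0,3):B a3@(1,3):B a4@(0,2):B a5@(0,0):A a6@(0,1):A a7@(3,3):B a8@(1,1):A
t=4: a0@(2,3):B a1@(2,0):B a2@(0,3):B a3@(1,3):B a4@(0,2):B a5@(1,0):A a6@(0,1):A a7@(3,3):B a8@(1,1):A

.ABB
AA.B
B..B
...B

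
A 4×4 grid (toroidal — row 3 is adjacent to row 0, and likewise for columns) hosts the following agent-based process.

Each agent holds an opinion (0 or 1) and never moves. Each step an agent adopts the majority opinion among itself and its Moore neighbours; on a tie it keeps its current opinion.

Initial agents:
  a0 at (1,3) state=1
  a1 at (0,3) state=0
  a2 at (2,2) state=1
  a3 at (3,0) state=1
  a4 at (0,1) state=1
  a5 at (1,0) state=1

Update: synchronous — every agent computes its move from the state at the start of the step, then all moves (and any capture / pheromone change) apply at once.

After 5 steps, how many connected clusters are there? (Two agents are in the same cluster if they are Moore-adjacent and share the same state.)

t=1: a0@(1,3):1 a1@(0,3):1 a2@(2,2):1 a3@(3,0):1 a4@(0,1):1 a5@(1,0):1
t=2: (unchanged — steady state)

1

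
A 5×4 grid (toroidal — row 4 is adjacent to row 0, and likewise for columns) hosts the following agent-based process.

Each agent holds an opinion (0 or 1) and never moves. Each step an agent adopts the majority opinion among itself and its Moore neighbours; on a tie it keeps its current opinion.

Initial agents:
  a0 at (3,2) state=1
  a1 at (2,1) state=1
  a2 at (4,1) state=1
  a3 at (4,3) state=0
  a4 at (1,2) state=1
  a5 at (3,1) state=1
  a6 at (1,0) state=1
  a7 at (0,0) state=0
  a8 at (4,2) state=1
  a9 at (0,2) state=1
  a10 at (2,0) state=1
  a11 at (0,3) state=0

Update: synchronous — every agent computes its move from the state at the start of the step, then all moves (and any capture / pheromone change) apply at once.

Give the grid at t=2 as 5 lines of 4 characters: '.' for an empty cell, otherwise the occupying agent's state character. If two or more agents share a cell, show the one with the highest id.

t=1: a0@(3,2):1 a1@(2,1):1 a2@(4,1):1 a3@(4,3):0 a4@(1,2):1 a5@(3,1):1 a6@(1,0):1 a7@(0,0):0 a8@(4,2):1 a9@(0,2):1 a10@(2,0):1 a11@(0,3):1
t=2: a0@(3,2):1 a1@(2,1):1 a2@(4,1):1 a3@(4,3):1 a4@(1,2):1 a5@(3,1):1 a6@(1,0):1 a7@(0,0):1 a8@(4,2):1 a9@(0,2):1 a10@(2,0):1 a11@(0,3):1

1.11
1.1.
11..
.11.
.111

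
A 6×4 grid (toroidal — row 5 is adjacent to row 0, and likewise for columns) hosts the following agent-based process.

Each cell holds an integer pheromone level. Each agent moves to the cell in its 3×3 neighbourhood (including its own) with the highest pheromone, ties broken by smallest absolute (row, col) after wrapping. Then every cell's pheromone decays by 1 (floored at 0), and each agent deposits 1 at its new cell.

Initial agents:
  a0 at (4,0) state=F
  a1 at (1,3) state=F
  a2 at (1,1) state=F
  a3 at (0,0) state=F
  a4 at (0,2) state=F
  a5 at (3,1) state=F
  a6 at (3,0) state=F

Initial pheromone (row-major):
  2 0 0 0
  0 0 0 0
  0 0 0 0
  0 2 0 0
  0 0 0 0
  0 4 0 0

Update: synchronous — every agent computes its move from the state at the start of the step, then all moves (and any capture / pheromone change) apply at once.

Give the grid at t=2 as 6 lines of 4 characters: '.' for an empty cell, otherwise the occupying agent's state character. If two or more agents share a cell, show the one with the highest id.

t=1: a0@(5,1) a1@(0,0) a2@(0,0) a3@(5,1) a4@(5,1) a5@(3,1) a6@(3,1) | pheromone: 3 0 0 0 / 0 0 0 0 / 0 0 0 0 / 0 3 0 0 / 0 0 0 0 / 0 6 0 0
t=2: a0@(5,1) a1@(5,1) a2@(5,1) a3@(5,1) a4@(5,1) a5@(3,1) a6@(3,1) | pheromone: 2 0 0 0 / 0 0 0 0 / 0 0 0 0 / 0 4 0 0 / 0 0 0 0 / 0 10 0 0

....
....
....
.F..
....
.F..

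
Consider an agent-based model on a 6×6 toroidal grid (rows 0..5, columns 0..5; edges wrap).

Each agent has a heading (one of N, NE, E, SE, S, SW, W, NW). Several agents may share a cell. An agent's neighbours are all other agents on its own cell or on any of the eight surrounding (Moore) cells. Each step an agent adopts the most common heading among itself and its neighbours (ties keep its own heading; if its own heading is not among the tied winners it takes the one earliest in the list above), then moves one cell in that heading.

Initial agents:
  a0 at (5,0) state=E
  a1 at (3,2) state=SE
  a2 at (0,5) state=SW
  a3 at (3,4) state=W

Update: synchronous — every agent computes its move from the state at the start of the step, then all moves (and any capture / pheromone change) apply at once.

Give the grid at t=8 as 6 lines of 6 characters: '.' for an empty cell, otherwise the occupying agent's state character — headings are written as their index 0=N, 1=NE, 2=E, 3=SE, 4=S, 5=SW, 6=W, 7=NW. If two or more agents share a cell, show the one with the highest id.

t=1: a0@(5,1):E a1@(4,3):SE a2@(1,4):SW a3@(3,3):W
t=2: a0@(5,2):E a1@(5,4):SE a2@(2,3):SW a3@(3,2):W
t=3: a0@(5,3):E a1@(0,5):SE a2@(3,2):SW a3@(3,1):W
t=4: a0@(5,4):E a1@(1,0):SE a2@(4,1):SW a3@(3,0):W
t=5: a0@(5,5):E a1@(2,1):SE a2@(5,0):SW a3@(3,5):W
t=6: a0@(5,0):E a1@(3,2):SE a2@(0,5):SW a3@(3,4):W
t=7: a0@(5,1):E a1@(4,3):SE a2@(1,4):SW a3@(3,3):W
t=8: a0@(5,2):E a1@(5,4):SE a2@(2,3):SW a3@(3,2):W

......
......
...5..
..6...
......
..2.3.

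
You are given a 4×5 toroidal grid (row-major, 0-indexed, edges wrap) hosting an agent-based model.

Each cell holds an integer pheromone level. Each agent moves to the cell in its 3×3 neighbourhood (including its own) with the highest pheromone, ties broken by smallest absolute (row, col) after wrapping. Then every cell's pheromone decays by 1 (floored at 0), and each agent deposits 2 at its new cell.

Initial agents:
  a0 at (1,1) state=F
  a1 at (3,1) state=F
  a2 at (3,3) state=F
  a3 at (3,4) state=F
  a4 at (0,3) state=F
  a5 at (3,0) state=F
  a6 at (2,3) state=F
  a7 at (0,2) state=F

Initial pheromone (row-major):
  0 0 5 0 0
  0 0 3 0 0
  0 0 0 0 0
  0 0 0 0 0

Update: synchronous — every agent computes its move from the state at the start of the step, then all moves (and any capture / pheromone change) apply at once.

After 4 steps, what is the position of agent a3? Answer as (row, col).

(0, 0)

t=1: a0@(0,2) a1@(0,2) a2@(0,2) a3@(0,0) a4@(0,2) a5@(0,0) a6@(1,2) a7@(0,2) | pheromone: 4 0 14 0 0 / 0 0 4 0 0 / 0 0 0 0 0 / 0 0 0 0 0
t=2: a0@(0,2) a1@(0,2) a2@(0,2) a3@(0,0) a4@(0,2) a5@(0,0) a6@(0,2) a7@(0,2) | pheromone: 7 0 25 0 0 / 0 0 3 0 0 / 0 0 0 0 0 / 0 0 0 0 0
t=3: a0@(0,2) a1@(0,2) a2@(0,2) a3@(0,0) a4@(0,2) a5@(0,0) a6@(0,2) a7@(0,2) | pheromone: 10 0 36 0 0 / 0 0 2 0 0 / 0 0 0 0 0 / 0 0 0 0 0
t=4: a0@(0,2) a1@(0,2) a2@(0,2) a3@(0,0) a4@(0,2) a5@(0,0) a6@(0,2) a7@(0,2) | pheromone: 13 0 47 0 0 / 0 0 1 0 0 / 0 0 0 0 0 / 0 0 0 0 0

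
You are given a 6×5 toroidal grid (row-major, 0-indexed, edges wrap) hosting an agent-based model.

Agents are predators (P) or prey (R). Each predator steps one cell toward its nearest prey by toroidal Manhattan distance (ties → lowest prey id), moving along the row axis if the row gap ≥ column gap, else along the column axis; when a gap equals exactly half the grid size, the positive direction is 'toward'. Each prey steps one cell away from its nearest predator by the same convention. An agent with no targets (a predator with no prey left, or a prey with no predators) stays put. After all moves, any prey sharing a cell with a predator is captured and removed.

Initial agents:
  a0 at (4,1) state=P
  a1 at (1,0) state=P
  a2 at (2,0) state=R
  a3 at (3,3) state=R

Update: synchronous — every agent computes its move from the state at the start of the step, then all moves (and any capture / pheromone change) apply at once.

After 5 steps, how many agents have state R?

2

t=1: a0@(3,1):P a1@(2,0):P a2@(3,0):R a3@(3,4):R
t=2: a0@(3,0):P a1@(3,0):P a2@(3,4):R a3@(3,3):R
t=3: a0@(3,4):P a1@(3,4):P a2@(3,3):R a3@(3,2):R
t=4: a0@(3,3):P a1@(3,3):P a2@(3,2):R a3@(3,1):R
t=5: a0@(3,2):P a1@(3,2):P a2@(3,1):R a3@(3,0):R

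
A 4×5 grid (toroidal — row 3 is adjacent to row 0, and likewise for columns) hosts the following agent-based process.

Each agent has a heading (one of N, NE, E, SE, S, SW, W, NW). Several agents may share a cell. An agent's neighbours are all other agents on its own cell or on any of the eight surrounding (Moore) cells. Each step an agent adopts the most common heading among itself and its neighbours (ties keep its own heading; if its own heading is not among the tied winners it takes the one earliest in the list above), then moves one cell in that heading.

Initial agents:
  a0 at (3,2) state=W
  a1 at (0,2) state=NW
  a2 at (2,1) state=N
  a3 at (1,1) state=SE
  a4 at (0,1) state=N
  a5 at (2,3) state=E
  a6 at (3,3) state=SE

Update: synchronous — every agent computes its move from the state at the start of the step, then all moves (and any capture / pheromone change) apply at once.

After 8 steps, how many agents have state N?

t=1: a0@(2,2):N a1@(1,3):SE a2@(1,1):N a3@(0,1):N a4@(3,1):N a5@(2,4):E a6@(0,4):SE
t=2: a0@(1,2):N a1@(2,4):SE a2@(0,1):N a3@(3,1):N a4@(2,1):N a5@(2,0):E a6@(1,0):SE
t=3: a0@(0,2):N a1@(3,0):SE a2@(3,1):N a3@(2,1):N a4@(1,1):N a5@(1,0):N a6@(2,1):SE
t=4: a0@(3,2):N a1@(0,1):SE a2@(2,1):N a3@(1,1):N a4@(0,1):N a5@(0,0):N a6@(1,1):N
t=5: a0@(2,2):N a1@(3,1):N a2@(1,1):N a3@(0,1):N a4@(3,1):N a5@(3,0):N a6@(0,1):N
t=6: a0@(1,2):N a1@(2,1):N a2@(0,1):N a3@(3,1):N a4@(2,1):N a5@(2,0):N a6@(3,1):N
t=7: a0@(0,2):N a1@(1,1):N a2@(3,1):N a3@(2,1):N a4@(1,1):N a5@(1,0):N a6@(2,1):N
t=8: a0@(3,2):N a1@(0,1):N a2@(2,1):N a3@(1,1):N a4@(0,1):N a5@(0,0):N a6@(1,1):N

7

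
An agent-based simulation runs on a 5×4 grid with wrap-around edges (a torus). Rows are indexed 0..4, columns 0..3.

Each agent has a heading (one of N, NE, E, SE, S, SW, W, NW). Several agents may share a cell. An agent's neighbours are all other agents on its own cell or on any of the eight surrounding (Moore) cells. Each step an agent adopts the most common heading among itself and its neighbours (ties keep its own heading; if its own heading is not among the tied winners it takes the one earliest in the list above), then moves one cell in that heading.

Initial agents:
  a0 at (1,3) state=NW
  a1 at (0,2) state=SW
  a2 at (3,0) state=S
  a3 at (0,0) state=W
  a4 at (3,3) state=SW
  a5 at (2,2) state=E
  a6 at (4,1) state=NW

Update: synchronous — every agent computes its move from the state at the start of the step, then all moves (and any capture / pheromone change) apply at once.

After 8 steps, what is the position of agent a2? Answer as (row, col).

(2, 1)

t=1: a0@(0,2):NW a1@(4,1):NW a2@(4,0):S a3@(4,3):NW a4@(4,2):SW a5@(2,3):E a6@(3,0):NW
t=2: a0@(4,1):NW a1@(3,0):NW a2@(3,3):NW a3@(3,2):NW a4@(3,1):NW a5@(2,0):E a6@(2,3):NW
t=3: a0@(3,0):NW a1@(2,3):NW a2@(2,2):NW a3@(2,1):NW a4@(2,0):NW a5@(1,3):NW a6@(1,2):NW
t=4: a0@(2,3):NW a1@(1,2):NW a2@(1,1):NW a3@(1,0):NW a4@(1,3):NW a5@(0,2):NW a6@(0,1):NW
t=5: a0@(1,2):NW a1@(0,1):NW a2@(0,0):NW a3@(0,3):NW a4@(0,2):NW a5@(4,1):NW a6@(4,0):NW
t=6: a0@(0,1):NW a1@(4,0):NW a2@(4,3):NW a3@(4,2):NW a4@(4,1):NW a5@(3,0):NW a6@(3,3):NW
t=7: a0@(4,0):NW a1@(3,3):NW a2@(3,2):NW a3@(3,1):NW a4@(3,0):NW a5@(2,3):NW a6@(2,2):NW
t=8: a0@(3,3):NW a1@(2,2):NW a2@(2,1):NW a3@(2,0):NW a4@(2,3):NW a5@(1,2):NW a6@(1,1):NW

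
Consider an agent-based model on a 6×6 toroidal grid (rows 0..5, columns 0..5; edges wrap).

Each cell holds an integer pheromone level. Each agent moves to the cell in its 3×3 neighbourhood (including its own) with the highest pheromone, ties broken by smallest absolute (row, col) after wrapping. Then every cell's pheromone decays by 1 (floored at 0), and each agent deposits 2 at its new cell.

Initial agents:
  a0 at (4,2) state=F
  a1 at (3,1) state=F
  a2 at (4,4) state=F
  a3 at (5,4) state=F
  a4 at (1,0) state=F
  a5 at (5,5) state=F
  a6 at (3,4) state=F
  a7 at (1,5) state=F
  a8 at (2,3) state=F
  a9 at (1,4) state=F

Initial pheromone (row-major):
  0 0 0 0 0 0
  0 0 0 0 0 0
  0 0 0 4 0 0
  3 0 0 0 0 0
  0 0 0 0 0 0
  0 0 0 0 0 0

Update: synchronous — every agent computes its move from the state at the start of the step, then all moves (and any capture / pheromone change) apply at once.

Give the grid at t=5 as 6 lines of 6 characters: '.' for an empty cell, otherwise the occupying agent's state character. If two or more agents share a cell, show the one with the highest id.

F..F..
......
...F..
F.....
......
......

t=1: a0@(3,1) a1@(3,0) a2@(3,3) a3@(0,3) a4@(0,0) a5@(0,0) a6@(2,3) a7@(0,0) a8@(2,3) a9@(2,3) | pheromone: 6 0 0 2 0 0 / 0 0 0 0 0 0 / 0 0 0 9 0 0 / 4 2 0 2 0 0 / 0 0 0 0 0 0 / 0 0 0 0 0 0
t=2: a0@(3,0) a1@(3,0) a2@(2,3) a3@(0,3) a4@(0,0) a5@(0,0) a6@(2,3) a7@(0,0) a8@(2,3) a9@(2,3) | pheromone: 11 0 0 3 0 0 / 0 0 0 0 0 0 / 0 0 0 16 0 0 / 7 1 0 1 0 0 / 0 0 0 0 0 0 / 0 0 0 0 0 0
t=3: a0@(3,0) a1@(3,0) a2@(2,3) a3@(0,3) a4@(0,0) a5@(0,0) a6@(2,3) a7@(0,0) a8@(2,3) a9@(2,3) | pheromone: 16 0 0 4 0 0 / 0 0 0 0 0 0 / 0 0 0 23 0 0 / 10 0 0 0 0 0 / 0 0 0 0 0 0 / 0 0 0 0 0 0
t=4: a0@(3,0) a1@(3,0) a2@(2,3) a3@(0,3) a4@(0,0) a5@(0,0) a6@(2,3) a7@(0,0) a8@(2,3) a9@(2,3) | pheromone: 21 0 0 5 0 0 / 0 0 0 0 0 0 / 0 0 0 30 0 0 / 13 0 0 0 0 0 / 0 0 0 0 0 0 / 0 0 0 0 0 0
t=5: a0@(3,0) a1@(3,0) a2@(2,3) a3@(0,3) a4@(0,0) a5@(0,0) a6@(2,3) a7@(0,0) a8@(2,3) a9@(2,3) | pheromone: 26 0 0 6 0 0 / 0 0 0 0 0 0 / 0 0 0 37 0 0 / 16 0 0 0 0 0 / 0 0 0 0 0 0 / 0 0 0 0 0 0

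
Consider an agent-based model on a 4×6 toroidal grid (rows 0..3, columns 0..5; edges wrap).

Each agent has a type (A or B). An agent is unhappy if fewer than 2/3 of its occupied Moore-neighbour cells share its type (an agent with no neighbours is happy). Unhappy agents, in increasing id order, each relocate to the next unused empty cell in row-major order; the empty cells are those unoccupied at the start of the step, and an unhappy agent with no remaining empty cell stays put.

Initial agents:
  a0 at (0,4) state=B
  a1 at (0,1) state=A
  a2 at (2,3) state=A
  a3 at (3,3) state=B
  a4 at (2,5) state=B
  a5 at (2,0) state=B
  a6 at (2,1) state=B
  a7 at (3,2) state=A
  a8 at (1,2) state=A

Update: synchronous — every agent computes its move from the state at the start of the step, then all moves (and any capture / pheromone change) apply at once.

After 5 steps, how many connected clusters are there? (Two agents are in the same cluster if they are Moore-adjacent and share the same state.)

4

t=1: a0@(0,4):B a1@(0,1):A a2@(2,3):A a3@(0,0):B a4@(2,5):B a5@(2,0):B a6@(0,2):B a7@(0,3):A a8@(1,2):A
t=2: a0@(0,5):B a1@(1,0):A a2@(2,3):A a3@(1,1):B a4@(2,5):B a5@(2,0):B a6@(1,3):B a7@(1,4):A a8@(1,2):A
t=3: a0@(0,0):B a1@(0,1):A a2@(2,3):A a3@(0,2):B a4@(0,3):B a5@(2,0):B a6@(0,4):B a7@(1,5):A a8@(2,1):A
t=4: a0@(0,5):B a1@(1,0):A a2@(2,3):A a3@(1,1):B a4@(0,3):B a5@(1,2):B a6@(1,3):B a7@(1,4):A a8@(2,2):A
t=5: a0@(0,0):B a1@(0,1):A a2@(0,2):A a3@(0,4):B a4@(0,3):B a5@(1,5):B a6@(2,0):B a7@(2,1):A a8@(2,4):A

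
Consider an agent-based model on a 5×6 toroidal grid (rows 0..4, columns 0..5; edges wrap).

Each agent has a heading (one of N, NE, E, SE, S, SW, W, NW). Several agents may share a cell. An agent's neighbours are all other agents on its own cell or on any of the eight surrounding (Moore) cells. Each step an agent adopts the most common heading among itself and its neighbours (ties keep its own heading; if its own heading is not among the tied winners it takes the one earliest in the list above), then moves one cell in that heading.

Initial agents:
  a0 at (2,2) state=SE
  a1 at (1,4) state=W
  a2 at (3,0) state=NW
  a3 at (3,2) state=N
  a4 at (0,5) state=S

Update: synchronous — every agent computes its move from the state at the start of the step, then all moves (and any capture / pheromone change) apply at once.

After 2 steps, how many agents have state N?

t=1: a0@(3,3):SE a1@(1,3):W a2@(2,5):NW a3@(2,2):N a4@(1,5):S
t=2: a0@(4,4):SE a1@(1,2):W a2@(1,4):NW a3@(1,2):N a4@(2,5):S

1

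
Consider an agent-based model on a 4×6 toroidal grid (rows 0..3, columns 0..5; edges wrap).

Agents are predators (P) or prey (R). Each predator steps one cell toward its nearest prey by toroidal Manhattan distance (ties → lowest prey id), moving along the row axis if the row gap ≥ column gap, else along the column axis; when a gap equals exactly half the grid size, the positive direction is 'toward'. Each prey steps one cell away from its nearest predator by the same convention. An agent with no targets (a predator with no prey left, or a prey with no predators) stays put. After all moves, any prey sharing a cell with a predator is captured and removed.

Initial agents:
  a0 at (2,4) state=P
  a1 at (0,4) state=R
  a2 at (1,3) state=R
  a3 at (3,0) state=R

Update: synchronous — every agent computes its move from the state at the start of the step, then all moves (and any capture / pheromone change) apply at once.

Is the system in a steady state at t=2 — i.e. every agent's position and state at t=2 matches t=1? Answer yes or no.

no

t=1: a0@(3,4):P a2@(0,3):R a3@(3,1):R
t=2: a0@(0,4):P a2@(1,3):R a3@(3,0):R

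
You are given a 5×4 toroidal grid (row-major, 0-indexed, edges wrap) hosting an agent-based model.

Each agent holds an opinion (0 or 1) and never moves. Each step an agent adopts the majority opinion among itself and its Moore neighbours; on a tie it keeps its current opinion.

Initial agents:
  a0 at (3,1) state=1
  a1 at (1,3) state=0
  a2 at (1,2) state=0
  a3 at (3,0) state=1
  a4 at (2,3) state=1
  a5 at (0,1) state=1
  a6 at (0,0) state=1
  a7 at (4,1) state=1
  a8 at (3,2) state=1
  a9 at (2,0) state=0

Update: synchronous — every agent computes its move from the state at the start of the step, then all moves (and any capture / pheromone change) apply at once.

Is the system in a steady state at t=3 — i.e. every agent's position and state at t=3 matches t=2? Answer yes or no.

t=1: a0@(3,1):1 a1@(1,3):0 a2@(1,2):0 a3@(3,0):1 a4@(2,3):1 a5@(0,1):1 a6@(0,0):1 a7@(4,1):1 a8@(3,2):1 a9@(2,0):1
t=2: a0@(3,1):1 a1@(1,3):1 a2@(1,2):0 a3@(3,0):1 a4@(2,3):1 a5@(0,1):1 a6@(0,0):1 a7@(4,1):1 a8@(3,2):1 a9@(2,0):1
t=3: a0@(3,1):1 a1@(1,3):1 a2@(1,2):1 a3@(3,0):1 a4@(2,3):1 a5@(0,1):1 a6@(0,0):1 a7@(4,1):1 a8@(3,2):1 a9@(2,0):1

no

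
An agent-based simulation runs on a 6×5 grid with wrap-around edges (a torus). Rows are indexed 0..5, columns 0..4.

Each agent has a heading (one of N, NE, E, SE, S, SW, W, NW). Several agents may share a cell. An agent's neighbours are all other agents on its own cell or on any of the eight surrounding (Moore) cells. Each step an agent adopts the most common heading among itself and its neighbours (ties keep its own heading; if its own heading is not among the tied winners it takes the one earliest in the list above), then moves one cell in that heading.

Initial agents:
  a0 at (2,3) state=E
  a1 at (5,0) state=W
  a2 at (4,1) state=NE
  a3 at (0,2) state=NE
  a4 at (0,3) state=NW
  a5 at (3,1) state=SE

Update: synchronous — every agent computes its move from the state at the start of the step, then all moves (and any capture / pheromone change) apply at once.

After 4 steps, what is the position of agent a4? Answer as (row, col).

(2, 1)

t=1: a0@(2,4):E a1@(5,4):W a2@(3,2):NE a3@(5,3):NE a4@(5,2):NW a5@(4,2):SE
t=2: a0@(2,0):E a1@(5,3):W a2@(2,3):NE a3@(4,4):NE a4@(4,1):NW a5@(3,3):NE
t=3: a0@(2,1):E a1@(5,2):W a2@(1,4):NE a3@(3,0):NE a4@(3,0):NW a5@(2,4):NE
t=4: a0@(2,2):E a1@(5,1):W a2@(0,0):NE a3@(2,1):NE a4@(2,1):NE a5@(1,0):NE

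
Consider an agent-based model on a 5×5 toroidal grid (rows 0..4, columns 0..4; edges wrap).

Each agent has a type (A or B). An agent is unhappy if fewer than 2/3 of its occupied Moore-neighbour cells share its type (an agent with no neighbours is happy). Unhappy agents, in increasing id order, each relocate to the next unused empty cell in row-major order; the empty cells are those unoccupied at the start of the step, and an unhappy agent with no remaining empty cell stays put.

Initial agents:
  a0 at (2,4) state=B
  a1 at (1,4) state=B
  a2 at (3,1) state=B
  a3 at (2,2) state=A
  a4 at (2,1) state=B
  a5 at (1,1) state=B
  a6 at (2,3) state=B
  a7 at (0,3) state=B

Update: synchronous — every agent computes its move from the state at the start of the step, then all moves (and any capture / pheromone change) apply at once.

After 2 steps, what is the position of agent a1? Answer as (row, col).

t=1: a0@(2,4):B a1@(1,4):B a2@(0,0):B a3@(0,1):A a4@(2,1):B a5@(0,2):B a6@(2,3):B a7@(0,3):B
t=2: a0@(2,4):B a1@(1,4):B a2@(0,4):B a3@(1,0):A a4@(2,1):B a5@(1,1):B a6@(2,3):B a7@(0,3):B

(1, 4)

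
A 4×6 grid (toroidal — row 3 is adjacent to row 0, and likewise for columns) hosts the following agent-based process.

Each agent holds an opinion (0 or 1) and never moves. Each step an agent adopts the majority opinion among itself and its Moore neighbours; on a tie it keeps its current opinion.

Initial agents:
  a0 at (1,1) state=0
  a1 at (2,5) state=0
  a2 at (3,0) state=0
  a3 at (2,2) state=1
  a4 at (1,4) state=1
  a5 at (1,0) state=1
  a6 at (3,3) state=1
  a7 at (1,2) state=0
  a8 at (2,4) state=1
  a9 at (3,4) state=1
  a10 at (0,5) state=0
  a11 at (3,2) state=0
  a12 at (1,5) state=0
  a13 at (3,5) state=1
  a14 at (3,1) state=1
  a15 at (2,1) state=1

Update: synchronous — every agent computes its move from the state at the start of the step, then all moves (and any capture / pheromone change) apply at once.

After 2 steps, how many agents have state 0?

t=1: a0@(1,1):1 a1@(2,5):1 a2@(3,0):0 a3@(2,2):1 a4@(1,4):0 a5@(1,0):0 a6@(3,3):1 a7@(1,2):0 a8@(2,4):1 a9@(3,4):1 a10@(0,5):1 a11@(3,2):1 a12@(1,5):0 a13@(3,5):1 a14@(3,1):1 a15@(2,1):1
t=2: a0@(1,1):1 a1@(2,5):1 a2@(3,0):1 a3@(2,2):1 a4@(1,4):1 a5@(1,0):1 a6@(3,3):1 a7@(1,2):1 a8@(2,4):1 a9@(3,4):1 a10@(0,5):0 a11@(3,2):1 a12@(1,5):0 a13@(3,5):1 a14@(3,1):1 a15@(2,1):1

2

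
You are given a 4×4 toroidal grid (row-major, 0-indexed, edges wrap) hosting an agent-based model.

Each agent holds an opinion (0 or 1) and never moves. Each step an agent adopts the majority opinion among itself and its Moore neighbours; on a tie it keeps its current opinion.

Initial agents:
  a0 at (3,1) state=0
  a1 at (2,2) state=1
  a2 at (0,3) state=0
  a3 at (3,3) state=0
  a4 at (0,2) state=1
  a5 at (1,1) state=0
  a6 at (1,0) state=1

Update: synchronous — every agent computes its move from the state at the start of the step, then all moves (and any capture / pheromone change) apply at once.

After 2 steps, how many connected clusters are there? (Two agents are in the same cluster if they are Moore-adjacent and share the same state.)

1

t=1: a0@(3,1):1 a1@(2,2):0 a2@(0,3):0 a3@(3,3):0 a4@(0,2):0 a5@(1,1):1 a6@(1,0):0
t=2: a0@(3,1):0 a1@(2,2):0 a2@(0,3):0 a3@(3,3):0 a4@(0,2):0 a5@(1,1):0 a6@(1,0):0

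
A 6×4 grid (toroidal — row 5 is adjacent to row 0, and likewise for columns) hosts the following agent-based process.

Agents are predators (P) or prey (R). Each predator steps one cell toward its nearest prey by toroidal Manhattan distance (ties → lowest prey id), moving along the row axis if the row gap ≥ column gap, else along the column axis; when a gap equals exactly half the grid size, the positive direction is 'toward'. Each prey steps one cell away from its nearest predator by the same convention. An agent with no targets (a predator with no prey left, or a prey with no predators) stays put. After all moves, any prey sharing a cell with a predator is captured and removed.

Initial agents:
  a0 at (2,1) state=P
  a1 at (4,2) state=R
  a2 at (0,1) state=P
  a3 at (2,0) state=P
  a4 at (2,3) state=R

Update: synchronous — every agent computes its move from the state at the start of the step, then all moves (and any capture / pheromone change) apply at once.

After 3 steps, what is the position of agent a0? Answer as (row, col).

(4, 2)

t=1: a0@(2,2):P a1@(5,2):R a2@(5,1):P a3@(2,3):P
t=2: a0@(3,2):P a1@(5,3):R a2@(5,2):P a3@(3,3):P
t=3: a0@(4,2):P a1@(5,0):R a2@(5,3):P a3@(4,3):P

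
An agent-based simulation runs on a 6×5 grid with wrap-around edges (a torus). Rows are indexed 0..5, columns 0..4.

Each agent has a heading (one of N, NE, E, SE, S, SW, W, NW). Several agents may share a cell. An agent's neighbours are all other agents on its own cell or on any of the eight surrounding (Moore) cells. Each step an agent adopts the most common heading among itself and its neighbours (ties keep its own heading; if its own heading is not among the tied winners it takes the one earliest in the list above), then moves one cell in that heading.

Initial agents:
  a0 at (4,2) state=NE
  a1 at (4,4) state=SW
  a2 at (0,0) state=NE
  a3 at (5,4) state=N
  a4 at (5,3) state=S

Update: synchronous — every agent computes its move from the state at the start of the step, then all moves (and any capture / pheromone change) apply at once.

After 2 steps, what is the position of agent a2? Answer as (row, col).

(4, 2)

t=1: a0@(3,3):NE a1@(5,3):SW a2@(5,1):NE a3@(4,4):N a4@(0,3):S
t=2: a0@(2,4):NE a1@(0,2):SW a2@(4,2):NE a3@(3,4):N a4@(1,3):S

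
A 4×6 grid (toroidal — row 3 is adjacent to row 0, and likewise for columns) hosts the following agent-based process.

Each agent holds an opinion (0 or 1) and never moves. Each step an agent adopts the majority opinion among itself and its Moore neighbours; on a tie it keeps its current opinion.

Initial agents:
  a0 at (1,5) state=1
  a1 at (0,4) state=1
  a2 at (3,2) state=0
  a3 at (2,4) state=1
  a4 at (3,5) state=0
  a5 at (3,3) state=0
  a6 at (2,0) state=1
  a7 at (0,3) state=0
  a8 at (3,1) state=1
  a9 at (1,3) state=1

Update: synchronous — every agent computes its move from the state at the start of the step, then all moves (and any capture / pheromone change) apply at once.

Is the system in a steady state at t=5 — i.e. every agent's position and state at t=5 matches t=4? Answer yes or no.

t=1: a0@(1,5):1 a1@(0,4):1 a2@(3,2):0 a3@(2,4):1 a4@(3,5):1 a5@(3,3):0 a6@(2,0):1 a7@(0,3):0 a8@(3,1):1 a9@(1,3):1
t=2: (unchanged — steady state)

yes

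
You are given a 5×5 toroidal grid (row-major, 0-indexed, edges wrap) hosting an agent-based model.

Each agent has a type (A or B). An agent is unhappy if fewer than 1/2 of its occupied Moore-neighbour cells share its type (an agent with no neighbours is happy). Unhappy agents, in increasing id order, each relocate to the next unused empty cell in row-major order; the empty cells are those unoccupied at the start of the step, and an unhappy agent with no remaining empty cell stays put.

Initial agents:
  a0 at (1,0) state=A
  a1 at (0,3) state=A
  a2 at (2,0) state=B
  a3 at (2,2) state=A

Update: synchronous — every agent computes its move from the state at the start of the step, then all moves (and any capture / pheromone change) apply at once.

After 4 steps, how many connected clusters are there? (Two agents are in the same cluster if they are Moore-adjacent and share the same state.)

t=1: a0@(0,0):A a1@(0,3):A a2@(0,1):B a3@(2,2):A
t=2: a0@(0,2):A a1@(0,3):A a2@(0,4):B a3@(2,2):A
t=3: a0@(0,2):A a1@(0,3):A a2@(0,0):B a3@(2,2):A
t=4: (unchanged — steady state)

3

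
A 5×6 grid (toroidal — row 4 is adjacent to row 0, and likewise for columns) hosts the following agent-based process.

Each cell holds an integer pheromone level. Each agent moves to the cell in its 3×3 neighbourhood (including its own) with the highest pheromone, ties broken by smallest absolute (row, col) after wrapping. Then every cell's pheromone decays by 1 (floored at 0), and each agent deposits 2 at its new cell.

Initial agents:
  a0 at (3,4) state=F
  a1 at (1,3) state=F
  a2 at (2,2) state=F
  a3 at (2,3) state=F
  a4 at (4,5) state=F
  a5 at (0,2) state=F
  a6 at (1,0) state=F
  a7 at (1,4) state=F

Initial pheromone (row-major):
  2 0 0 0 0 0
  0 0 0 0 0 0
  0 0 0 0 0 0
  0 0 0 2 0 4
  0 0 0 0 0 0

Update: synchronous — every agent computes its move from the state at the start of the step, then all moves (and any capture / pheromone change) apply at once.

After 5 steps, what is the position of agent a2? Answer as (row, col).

(3, 3)

t=1: a0@(3,5) a1@(0,2) a2@(3,3) a3@(3,3) a4@(3,5) a5@(0,1) a6@(0,0) a7@(0,3) | pheromone: 3 2 2 2 0 0 / 0 0 0 0 0 0 / 0 0 0 0 0 0 / 0 0 0 5 0 7 / 0 0 0 0 0 0
t=2: a0@(3,5) a1@(0,1) a2@(3,3) a3@(3,3) a4@(3,5) a5@(0,0) a6@(0,0) a7@(0,2) | pheromone: 6 3 3 1 0 0 / 0 0 0 0 0 0 / 0 0 0 0 0 0 / 0 0 0 8 0 10 / 0 0 0 0 0 0
t=3: a0@(3,5) a1@(0,0) a2@(3,3) a3@(3,3) a4@(3,5) a5@(0,0) a6@(0,0) a7@(0,1) | pheromone: 11 4 2 0 0 0 / 0 0 0 0 0 0 / 0 0 0 0 0 0 / 0 0 0 11 0 13 / 0 0 0 0 0 0
t=4: a0@(3,5) a1@(0,0) a2@(3,3) a3@(3,3) a4@(3,5) a5@(0,0) a6@(0,0) a7@(0,0) | pheromone: 18 3 1 0 0 0 / 0 0 0 0 0 0 / 0 0 0 0 0 0 / 0 0 0 14 0 16 / 0 0 0 0 0 0
t=5: a0@(3,5) a1@(0,0) a2@(3,3) a3@(3,3) a4@(3,5) a5@(0,0) a6@(0,0) a7@(0,0) | pheromone: 25 2 0 0 0 0 / 0 0 0 0 0 0 / 0 0 0 0 0 0 / 0 0 0 17 0 19 / 0 0 0 0 0 0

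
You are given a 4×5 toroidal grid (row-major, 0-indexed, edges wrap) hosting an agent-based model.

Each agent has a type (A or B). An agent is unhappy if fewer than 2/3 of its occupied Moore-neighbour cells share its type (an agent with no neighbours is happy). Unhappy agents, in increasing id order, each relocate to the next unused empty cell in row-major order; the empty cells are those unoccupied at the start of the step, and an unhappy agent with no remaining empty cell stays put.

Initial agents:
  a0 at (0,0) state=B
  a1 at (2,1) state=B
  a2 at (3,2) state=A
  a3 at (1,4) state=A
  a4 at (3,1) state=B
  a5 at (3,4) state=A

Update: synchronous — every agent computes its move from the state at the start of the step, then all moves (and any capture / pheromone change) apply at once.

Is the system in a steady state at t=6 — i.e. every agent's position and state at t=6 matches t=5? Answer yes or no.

no

t=1: a0@(0,1):B a1@(0,2):B a2@(0,3):A a3@(0,4):A a4@(3,1):B a5@(1,0):A
t=2: a0@(0,1):B a1@(0,2):B a2@(0,0):A a3@(0,4):A a4@(3,1):B a5@(1,1):A
t=3: a0@(0,3):B a1@(0,2):B a2@(1,0):A a3@(0,4):A a4@(3,1):B a5@(1,2):A
t=4: a0@(0,0):B a1@(0,2):B a2@(1,0):A a3@(0,1):A a4@(3,1):B a5@(1,1):A
t=5: a0@(0,3):B a1@(0,4):B a2@(1,0):A a3@(1,2):A a4@(3,1):B a5@(1,3):A
t=6: a0@(0,0):B a1@(0,1):B a2@(0,2):A a3@(1,1):A a4@(3,1):B a5@(1,4):A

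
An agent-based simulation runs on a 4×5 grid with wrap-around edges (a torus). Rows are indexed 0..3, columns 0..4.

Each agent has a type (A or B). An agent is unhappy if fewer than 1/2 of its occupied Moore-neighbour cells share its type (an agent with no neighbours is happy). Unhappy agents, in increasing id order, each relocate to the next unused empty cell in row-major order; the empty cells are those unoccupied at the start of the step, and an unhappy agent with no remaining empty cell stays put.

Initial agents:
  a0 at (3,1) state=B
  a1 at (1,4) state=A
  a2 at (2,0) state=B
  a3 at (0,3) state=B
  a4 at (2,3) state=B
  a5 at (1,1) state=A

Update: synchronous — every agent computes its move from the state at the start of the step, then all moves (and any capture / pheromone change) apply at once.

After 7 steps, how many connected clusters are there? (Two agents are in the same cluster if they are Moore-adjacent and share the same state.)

2

t=1: a0@(3,1):B a1@(0,0):A a2@(0,1):B a3@(0,2):B a4@(0,4):B a5@(1,0):A
t=2: a0@(3,1):B a1@(0,3):A a2@(0,1):B a3@(0,2):B a4@(1,1):B a5@(1,2):A
t=3: a0@(3,1):B a1@(0,3):A a2@(0,1):B a3@(0,2):B a4@(1,1):B a5@(0,0):A
t=4: a0@(3,1):B a1@(0,4):A a2@(0,1):B a3@(0,2):B a4@(1,1):B a5@(1,0):A
t=5: a0@(3,1):B a1@(0,4):A a2@(0,1):B a3@(0,2):B a4@(1,1):B a5@(0,0):A
t=6: a0@(3,1):B a1@(0,4):A a2@(0,1):B a3@(0,2):B a4@(1,1):B a5@(0,3):A
t=7: (unchanged — steady state)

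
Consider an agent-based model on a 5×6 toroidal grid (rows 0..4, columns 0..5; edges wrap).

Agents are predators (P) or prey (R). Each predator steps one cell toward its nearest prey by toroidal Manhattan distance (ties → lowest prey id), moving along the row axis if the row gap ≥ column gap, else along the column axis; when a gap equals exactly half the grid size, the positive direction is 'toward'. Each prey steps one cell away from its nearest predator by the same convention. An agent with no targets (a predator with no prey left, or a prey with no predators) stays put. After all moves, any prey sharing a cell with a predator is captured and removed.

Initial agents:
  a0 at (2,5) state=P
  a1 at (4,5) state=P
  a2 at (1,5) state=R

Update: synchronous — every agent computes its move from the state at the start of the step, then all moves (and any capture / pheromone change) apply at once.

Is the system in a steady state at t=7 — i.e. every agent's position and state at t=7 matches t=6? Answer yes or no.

t=1: a0@(1,5):P a1@(0,5):P
t=2: (unchanged — steady state)

yes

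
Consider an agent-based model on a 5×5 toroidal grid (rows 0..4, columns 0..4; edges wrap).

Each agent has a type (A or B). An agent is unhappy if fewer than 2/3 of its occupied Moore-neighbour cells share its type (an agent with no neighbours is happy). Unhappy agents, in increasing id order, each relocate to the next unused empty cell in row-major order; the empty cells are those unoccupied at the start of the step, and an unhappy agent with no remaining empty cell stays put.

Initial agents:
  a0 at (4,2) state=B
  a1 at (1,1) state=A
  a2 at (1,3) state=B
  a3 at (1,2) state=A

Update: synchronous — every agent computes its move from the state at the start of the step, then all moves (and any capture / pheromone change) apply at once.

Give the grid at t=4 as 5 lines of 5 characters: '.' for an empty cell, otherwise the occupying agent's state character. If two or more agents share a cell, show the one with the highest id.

t=1: a0@(4,2):B a1@(1,1):A a2@(0,0):B a3@(0,1):A
t=2: a0@(0,2):B a1@(0,3):A a2@(0,4):B a3@(1,0):A
t=3: a0@(0,0):B a1@(0,1):A a2@(1,1):B a3@(1,2):A
t=4: a0@(0,2):B a1@(0,3):A a2@(0,4):B a3@(1,0):A

..BAB
A....
.....
.....
.....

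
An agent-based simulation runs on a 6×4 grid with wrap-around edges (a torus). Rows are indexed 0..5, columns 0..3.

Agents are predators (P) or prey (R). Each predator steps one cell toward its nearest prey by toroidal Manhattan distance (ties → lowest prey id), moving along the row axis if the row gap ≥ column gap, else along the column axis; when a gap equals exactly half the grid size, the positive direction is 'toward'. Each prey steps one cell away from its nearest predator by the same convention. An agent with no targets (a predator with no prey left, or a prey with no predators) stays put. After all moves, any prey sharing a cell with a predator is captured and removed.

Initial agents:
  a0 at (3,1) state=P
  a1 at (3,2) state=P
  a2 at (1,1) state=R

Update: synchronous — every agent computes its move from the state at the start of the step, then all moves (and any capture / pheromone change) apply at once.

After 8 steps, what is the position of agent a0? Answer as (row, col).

(1, 1)

t=1: a0@(2,1):P a1@(2,2):P a2@(0,1):R
t=2: a0@(1,1):P a1@(1,2):P a2@(5,1):R
t=3: a0@(0,1):P a1@(0,2):P a2@(4,1):R
t=4: a0@(5,1):P a1@(5,2):P a2@(3,1):R
t=5: a0@(4,1):P a1@(4,2):P a2@(2,1):R
t=6: a0@(3,1):P a1@(3,2):P a2@(1,1):R
t=7: a0@(2,1):P a1@(2,2):P a2@(0,1):R
t=8: a0@(1,1):P a1@(1,2):P a2@(5,1):R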